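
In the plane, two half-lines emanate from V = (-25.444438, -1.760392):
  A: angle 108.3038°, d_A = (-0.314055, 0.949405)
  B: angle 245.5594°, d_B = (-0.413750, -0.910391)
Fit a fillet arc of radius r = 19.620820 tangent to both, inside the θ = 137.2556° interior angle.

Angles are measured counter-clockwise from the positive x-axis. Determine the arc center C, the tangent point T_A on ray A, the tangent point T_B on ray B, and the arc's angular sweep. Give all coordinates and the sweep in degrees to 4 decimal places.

center=(-46.4840,-0.6326) T_A=(-27.8559,5.5295) T_B=(-28.6213,-8.7507) sweep=42.7444

bisector direction at 176.9316° = (-0.998566,0.053528)
center distance |VC| = r/sin(θ/2) = 19.620820/sin(68.6278°) = 21.069727
C = V + |VC|·bis = (-46.4840,-0.6326)
T_A = V + ((C−V)·d_A)·d_A = V + 7.6783·d_A = (-27.8559,5.5295)
T_B = V + ((C−V)·d_B)·d_B = V + 7.6783·d_B = (-28.6213,-8.7507)
sweep = 180° − θ = 42.7444°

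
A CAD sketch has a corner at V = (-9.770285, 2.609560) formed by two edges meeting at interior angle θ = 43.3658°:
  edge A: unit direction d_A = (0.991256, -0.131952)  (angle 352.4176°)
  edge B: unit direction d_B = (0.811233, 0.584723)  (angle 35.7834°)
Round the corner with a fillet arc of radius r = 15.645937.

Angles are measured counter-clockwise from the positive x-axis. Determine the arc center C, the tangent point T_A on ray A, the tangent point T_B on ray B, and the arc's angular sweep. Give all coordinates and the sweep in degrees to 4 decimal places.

center=(31.3008,12.9263) T_A=(29.2363,-2.5828) T_B=(22.1523,25.6188) sweep=136.6342

bisector direction at 14.1005° = (0.969870,0.243623)
center distance |VC| = r/sin(θ/2) = 15.645937/sin(21.6829°) = 42.347040
C = V + |VC|·bis = (31.3008,12.9263)
T_A = V + ((C−V)·d_A)·d_A = V + 39.3507·d_A = (29.2363,-2.5828)
T_B = V + ((C−V)·d_B)·d_B = V + 39.3507·d_B = (22.1523,25.6188)
sweep = 180° − θ = 136.6342°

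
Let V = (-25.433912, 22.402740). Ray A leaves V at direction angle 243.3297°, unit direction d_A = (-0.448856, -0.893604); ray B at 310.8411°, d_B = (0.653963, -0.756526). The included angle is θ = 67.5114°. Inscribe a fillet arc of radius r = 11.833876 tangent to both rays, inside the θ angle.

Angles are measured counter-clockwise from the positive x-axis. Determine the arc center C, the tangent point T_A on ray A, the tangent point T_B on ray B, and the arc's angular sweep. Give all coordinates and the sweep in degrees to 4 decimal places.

center=(-22.8069,1.2681) T_A=(-33.3817,6.5798) T_B=(-13.8543,9.0071) sweep=112.4886

bisector direction at 277.0854° = (0.123349,-0.992363)
center distance |VC| = r/sin(θ/2) = 11.833876/sin(33.7557°) = 21.297243
C = V + |VC|·bis = (-22.8069,1.2681)
T_A = V + ((C−V)·d_A)·d_A = V + 17.7068·d_A = (-33.3817,6.5798)
T_B = V + ((C−V)·d_B)·d_B = V + 17.7068·d_B = (-13.8543,9.0071)
sweep = 180° − θ = 112.4886°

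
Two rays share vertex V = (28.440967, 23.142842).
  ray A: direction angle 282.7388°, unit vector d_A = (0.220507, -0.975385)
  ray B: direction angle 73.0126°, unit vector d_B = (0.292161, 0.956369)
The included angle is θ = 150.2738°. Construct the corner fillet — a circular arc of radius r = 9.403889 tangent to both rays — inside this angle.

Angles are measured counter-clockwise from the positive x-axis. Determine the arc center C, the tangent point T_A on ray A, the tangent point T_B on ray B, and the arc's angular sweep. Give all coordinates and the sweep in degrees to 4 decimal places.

center=(38.1637,22.7822) T_A=(28.9913,20.7086) T_B=(29.1701,25.5296) sweep=29.7262

bisector direction at 357.8757° = (0.999313,-0.037068)
center distance |VC| = r/sin(θ/2) = 9.403889/sin(75.1369°) = 9.729421
C = V + |VC|·bis = (38.1637,22.7822)
T_A = V + ((C−V)·d_A)·d_A = V + 2.4957·d_A = (28.9913,20.7086)
T_B = V + ((C−V)·d_B)·d_B = V + 2.4957·d_B = (29.1701,25.5296)
sweep = 180° − θ = 29.7262°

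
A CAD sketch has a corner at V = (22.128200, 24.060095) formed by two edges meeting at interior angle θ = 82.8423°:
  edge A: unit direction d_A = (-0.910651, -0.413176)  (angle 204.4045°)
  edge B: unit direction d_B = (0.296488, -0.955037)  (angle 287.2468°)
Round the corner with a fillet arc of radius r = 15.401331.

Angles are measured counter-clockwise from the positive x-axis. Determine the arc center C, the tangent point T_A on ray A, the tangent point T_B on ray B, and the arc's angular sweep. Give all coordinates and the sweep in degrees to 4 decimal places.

bisector direction at 245.8257° = (-0.409515,-0.912304)
center distance |VC| = r/sin(θ/2) = 15.401331/sin(41.4211°) = 23.279313
C = V + |VC|·bis = (12.5950,2.8223)
T_A = V + ((C−V)·d_A)·d_A = V + 17.4564·d_A = (6.2315,16.8475)
T_B = V + ((C−V)·d_B)·d_B = V + 17.4564·d_B = (27.3038,7.3886)
sweep = 180° − θ = 97.1577°

center=(12.5950,2.8223) T_A=(6.2315,16.8475) T_B=(27.3038,7.3886) sweep=97.1577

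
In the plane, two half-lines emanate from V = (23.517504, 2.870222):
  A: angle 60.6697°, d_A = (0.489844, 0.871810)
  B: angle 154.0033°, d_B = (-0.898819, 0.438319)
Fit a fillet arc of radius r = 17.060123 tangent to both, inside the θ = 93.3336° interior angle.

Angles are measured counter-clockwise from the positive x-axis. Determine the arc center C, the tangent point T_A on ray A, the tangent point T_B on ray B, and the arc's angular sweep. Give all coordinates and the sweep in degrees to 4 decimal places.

center=(16.5285,25.2591) T_A=(31.4017,16.9023) T_B=(9.0507,9.9251) sweep=86.6664

bisector direction at 107.3365° = (-0.297983,0.954571)
center distance |VC| = r/sin(θ/2) = 17.060123/sin(46.6668°) = 23.454363
C = V + |VC|·bis = (16.5285,25.2591)
T_A = V + ((C−V)·d_A)·d_A = V + 16.0953·d_A = (31.4017,16.9023)
T_B = V + ((C−V)·d_B)·d_B = V + 16.0953·d_B = (9.0507,9.9251)
sweep = 180° − θ = 86.6664°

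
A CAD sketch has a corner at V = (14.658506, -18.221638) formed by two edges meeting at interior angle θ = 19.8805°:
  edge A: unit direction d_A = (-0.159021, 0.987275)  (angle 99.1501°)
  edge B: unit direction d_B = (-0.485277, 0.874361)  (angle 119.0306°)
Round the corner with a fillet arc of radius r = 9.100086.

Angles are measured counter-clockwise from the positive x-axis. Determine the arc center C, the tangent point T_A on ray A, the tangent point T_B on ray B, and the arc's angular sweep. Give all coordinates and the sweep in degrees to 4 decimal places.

bisector direction at 109.0903° = (-0.327059,0.945004)
center distance |VC| = r/sin(θ/2) = 9.100086/sin(9.9403°) = 52.717115
C = V + |VC|·bis = (-2.5831,31.5962)
T_A = V + ((C−V)·d_A)·d_A = V + 51.9257·d_A = (6.4012,33.0434)
T_B = V + ((C−V)·d_B)·d_B = V + 51.9257·d_B = (-10.5398,27.1802)
sweep = 180° − θ = 160.1195°

center=(-2.5831,31.5962) T_A=(6.4012,33.0434) T_B=(-10.5398,27.1802) sweep=160.1195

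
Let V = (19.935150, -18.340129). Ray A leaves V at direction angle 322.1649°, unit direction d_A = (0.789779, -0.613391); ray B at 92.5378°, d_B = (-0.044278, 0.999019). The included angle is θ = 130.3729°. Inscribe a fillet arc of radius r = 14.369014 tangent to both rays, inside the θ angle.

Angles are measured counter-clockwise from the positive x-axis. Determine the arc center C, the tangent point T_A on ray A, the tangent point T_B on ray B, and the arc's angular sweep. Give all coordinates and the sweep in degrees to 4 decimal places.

center=(33.9959,-11.0669) T_A=(25.1821,-22.4152) T_B=(19.6410,-11.7031) sweep=49.6271

bisector direction at 27.3513° = (0.888206,0.459446)
center distance |VC| = r/sin(θ/2) = 14.369014/sin(65.1864°) = 15.830515
C = V + |VC|·bis = (33.9959,-11.0669)
T_A = V + ((C−V)·d_A)·d_A = V + 6.6435·d_A = (25.1821,-22.4152)
T_B = V + ((C−V)·d_B)·d_B = V + 6.6435·d_B = (19.6410,-11.7031)
sweep = 180° − θ = 49.6271°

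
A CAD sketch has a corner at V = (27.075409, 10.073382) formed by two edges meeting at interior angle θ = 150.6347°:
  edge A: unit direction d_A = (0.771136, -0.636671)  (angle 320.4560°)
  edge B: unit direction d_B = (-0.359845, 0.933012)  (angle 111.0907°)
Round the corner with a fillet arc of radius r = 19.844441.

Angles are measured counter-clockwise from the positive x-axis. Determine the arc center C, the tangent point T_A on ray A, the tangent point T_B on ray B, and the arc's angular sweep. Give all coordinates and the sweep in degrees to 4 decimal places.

bisector direction at 35.7734° = (0.811336,0.584580)
center distance |VC| = r/sin(θ/2) = 19.844441/sin(75.3174°) = 20.514346
C = V + |VC|·bis = (43.7194,22.0657)
T_A = V + ((C−V)·d_A)·d_A = V + 5.1997·d_A = (31.0851,6.7629)
T_B = V + ((C−V)·d_B)·d_B = V + 5.1997·d_B = (25.2043,14.9247)
sweep = 180° − θ = 29.3653°

center=(43.7194,22.0657) T_A=(31.0851,6.7629) T_B=(25.2043,14.9247) sweep=29.3653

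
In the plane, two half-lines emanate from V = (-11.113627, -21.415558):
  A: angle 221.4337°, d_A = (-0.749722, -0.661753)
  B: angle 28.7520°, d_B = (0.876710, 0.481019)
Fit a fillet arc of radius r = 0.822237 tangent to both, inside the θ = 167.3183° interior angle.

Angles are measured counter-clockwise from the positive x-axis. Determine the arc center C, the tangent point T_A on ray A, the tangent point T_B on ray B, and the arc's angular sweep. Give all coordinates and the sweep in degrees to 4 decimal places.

center=(-10.6380,-22.0925) T_A=(-11.1821,-21.4760) T_B=(-11.0335,-21.3716) sweep=12.6817

bisector direction at 305.0928° = (0.574903,-0.818221)
center distance |VC| = r/sin(θ/2) = 0.822237/sin(83.6591°) = 0.827298
C = V + |VC|·bis = (-10.6380,-22.0925)
T_A = V + ((C−V)·d_A)·d_A = V + 0.0914·d_A = (-11.1821,-21.4760)
T_B = V + ((C−V)·d_B)·d_B = V + 0.0914·d_B = (-11.0335,-21.3716)
sweep = 180° − θ = 12.6817°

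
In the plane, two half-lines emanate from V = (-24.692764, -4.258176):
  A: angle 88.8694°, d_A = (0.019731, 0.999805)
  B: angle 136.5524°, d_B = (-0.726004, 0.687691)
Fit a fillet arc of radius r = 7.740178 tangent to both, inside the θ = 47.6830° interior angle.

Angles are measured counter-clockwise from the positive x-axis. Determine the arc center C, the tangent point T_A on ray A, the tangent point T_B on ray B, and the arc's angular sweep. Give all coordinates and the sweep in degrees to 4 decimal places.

bisector direction at 112.7109° = (-0.386082,0.922465)
center distance |VC| = r/sin(θ/2) = 7.740178/sin(23.8415°) = 19.149002
C = V + |VC|·bis = (-32.0858,13.4061)
T_A = V + ((C−V)·d_A)·d_A = V + 17.5150·d_A = (-24.3472,13.2534)
T_B = V + ((C−V)·d_B)·d_B = V + 17.5150·d_B = (-37.4087,7.7867)
sweep = 180° − θ = 132.3170°

center=(-32.0858,13.4061) T_A=(-24.3472,13.2534) T_B=(-37.4087,7.7867) sweep=132.3170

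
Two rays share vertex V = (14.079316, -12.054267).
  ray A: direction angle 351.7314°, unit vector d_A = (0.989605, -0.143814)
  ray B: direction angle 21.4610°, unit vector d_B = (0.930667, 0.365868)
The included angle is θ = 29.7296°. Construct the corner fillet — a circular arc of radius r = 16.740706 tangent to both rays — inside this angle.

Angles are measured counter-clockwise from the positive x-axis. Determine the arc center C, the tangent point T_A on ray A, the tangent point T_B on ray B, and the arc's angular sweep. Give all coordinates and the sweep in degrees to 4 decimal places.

bisector direction at 6.5962° = (0.993380,0.114871)
center distance |VC| = r/sin(θ/2) = 16.740706/sin(14.8648°) = 65.255977
C = V + |VC|·bis = (78.9033,-4.5582)
T_A = V + ((C−V)·d_A)·d_A = V + 63.0721·d_A = (76.4958,-21.1249)
T_B = V + ((C−V)·d_B)·d_B = V + 63.0721·d_B = (72.7784,11.0218)
sweep = 180° − θ = 150.2704°

center=(78.9033,-4.5582) T_A=(76.4958,-21.1249) T_B=(72.7784,11.0218) sweep=150.2704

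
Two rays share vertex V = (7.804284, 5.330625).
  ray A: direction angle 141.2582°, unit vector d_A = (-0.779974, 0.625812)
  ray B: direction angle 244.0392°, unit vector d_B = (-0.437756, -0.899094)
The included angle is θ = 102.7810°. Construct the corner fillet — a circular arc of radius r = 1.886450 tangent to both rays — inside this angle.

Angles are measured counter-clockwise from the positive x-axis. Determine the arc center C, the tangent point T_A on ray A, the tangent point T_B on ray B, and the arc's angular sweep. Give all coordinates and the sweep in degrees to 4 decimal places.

center=(5.4487,4.8020) T_A=(6.6293,6.2734) T_B=(7.1448,3.9762) sweep=77.2190

bisector direction at 192.6487° = (-0.975731,-0.218973)
center distance |VC| = r/sin(θ/2) = 1.886450/sin(51.3905°) = 2.414140
C = V + |VC|·bis = (5.4487,4.8020)
T_A = V + ((C−V)·d_A)·d_A = V + 1.5064·d_A = (6.6293,6.2734)
T_B = V + ((C−V)·d_B)·d_B = V + 1.5064·d_B = (7.1448,3.9762)
sweep = 180° − θ = 77.2190°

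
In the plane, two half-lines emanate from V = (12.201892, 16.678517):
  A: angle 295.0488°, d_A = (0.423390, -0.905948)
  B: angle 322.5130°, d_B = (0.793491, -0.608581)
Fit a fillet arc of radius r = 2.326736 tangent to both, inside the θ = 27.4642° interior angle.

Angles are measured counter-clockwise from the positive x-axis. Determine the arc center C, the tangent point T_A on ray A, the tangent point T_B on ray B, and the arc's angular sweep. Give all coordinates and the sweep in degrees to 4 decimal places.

bisector direction at 308.7809° = (0.626344,-0.779547)
center distance |VC| = r/sin(θ/2) = 2.326736/sin(13.7321°) = 9.801636
C = V + |VC|·bis = (18.3411,9.0377)
T_A = V + ((C−V)·d_A)·d_A = V + 9.5215·d_A = (16.2332,8.0526)
T_B = V + ((C−V)·d_B)·d_B = V + 9.5215·d_B = (19.7571,10.8839)
sweep = 180° − θ = 152.5358°

center=(18.3411,9.0377) T_A=(16.2332,8.0526) T_B=(19.7571,10.8839) sweep=152.5358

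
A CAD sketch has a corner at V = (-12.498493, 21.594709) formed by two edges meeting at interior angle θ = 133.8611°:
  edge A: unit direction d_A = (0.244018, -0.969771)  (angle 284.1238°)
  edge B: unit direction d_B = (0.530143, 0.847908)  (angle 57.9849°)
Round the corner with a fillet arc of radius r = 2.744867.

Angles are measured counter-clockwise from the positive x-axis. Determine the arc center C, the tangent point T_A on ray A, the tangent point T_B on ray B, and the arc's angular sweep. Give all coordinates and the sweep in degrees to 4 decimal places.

center=(-9.5513,21.1308) T_A=(-12.2132,20.4610) T_B=(-11.8787,22.5860) sweep=46.1389

bisector direction at 351.0543° = (0.987836,-0.155497)
center distance |VC| = r/sin(θ/2) = 2.744867/sin(66.9305°) = 2.983452
C = V + |VC|·bis = (-9.5513,21.1308)
T_A = V + ((C−V)·d_A)·d_A = V + 1.1691·d_A = (-12.2132,20.4610)
T_B = V + ((C−V)·d_B)·d_B = V + 1.1691·d_B = (-11.8787,22.5860)
sweep = 180° − θ = 46.1389°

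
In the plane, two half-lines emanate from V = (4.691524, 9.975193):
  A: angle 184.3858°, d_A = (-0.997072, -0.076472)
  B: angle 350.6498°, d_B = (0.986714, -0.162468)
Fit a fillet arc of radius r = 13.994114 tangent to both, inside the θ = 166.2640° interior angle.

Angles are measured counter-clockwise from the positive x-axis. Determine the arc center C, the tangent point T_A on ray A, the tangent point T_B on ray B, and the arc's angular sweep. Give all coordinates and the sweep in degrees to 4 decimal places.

center=(4.0811,-4.1068) T_A=(3.0109,9.8463) T_B=(6.3547,9.7013) sweep=13.7360

bisector direction at 267.5178° = (-0.043309,-0.999062)
center distance |VC| = r/sin(θ/2) = 13.994114/sin(83.1320°) = 14.095258
C = V + |VC|·bis = (4.0811,-4.1068)
T_A = V + ((C−V)·d_A)·d_A = V + 1.6855·d_A = (3.0109,9.8463)
T_B = V + ((C−V)·d_B)·d_B = V + 1.6855·d_B = (6.3547,9.7013)
sweep = 180° − θ = 13.7360°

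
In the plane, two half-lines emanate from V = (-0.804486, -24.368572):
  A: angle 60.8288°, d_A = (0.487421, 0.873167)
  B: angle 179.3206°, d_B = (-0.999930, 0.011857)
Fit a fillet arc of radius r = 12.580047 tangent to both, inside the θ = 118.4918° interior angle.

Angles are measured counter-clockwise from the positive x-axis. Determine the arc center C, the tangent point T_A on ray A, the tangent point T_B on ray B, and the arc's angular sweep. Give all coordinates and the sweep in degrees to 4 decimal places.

center=(-8.1404,-11.7006) T_A=(2.8441,-17.8324) T_B=(-8.2895,-24.2798) sweep=61.5082

bisector direction at 120.0747° = (-0.501129,0.865373)
center distance |VC| = r/sin(θ/2) = 12.580047/sin(59.2459°) = 14.638688
C = V + |VC|·bis = (-8.1404,-11.7006)
T_A = V + ((C−V)·d_A)·d_A = V + 7.4856·d_A = (2.8441,-17.8324)
T_B = V + ((C−V)·d_B)·d_B = V + 7.4856·d_B = (-8.2895,-24.2798)
sweep = 180° − θ = 61.5082°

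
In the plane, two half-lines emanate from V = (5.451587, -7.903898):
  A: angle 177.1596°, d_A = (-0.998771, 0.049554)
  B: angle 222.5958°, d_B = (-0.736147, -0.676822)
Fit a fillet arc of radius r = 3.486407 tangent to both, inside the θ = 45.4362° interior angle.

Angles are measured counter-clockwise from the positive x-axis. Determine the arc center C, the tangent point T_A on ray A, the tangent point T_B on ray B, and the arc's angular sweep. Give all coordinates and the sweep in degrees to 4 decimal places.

bisector direction at 199.8777° = (-0.940421,-0.340014)
center distance |VC| = r/sin(θ/2) = 3.486407/sin(22.7181°) = 9.027524
C = V + |VC|·bis = (-3.0381,-10.9734)
T_A = V + ((C−V)·d_A)·d_A = V + 8.3271·d_A = (-2.8653,-7.4913)
T_B = V + ((C−V)·d_B)·d_B = V + 8.3271·d_B = (-0.6784,-13.5399)
sweep = 180° − θ = 134.5638°

center=(-3.0381,-10.9734) T_A=(-2.8653,-7.4913) T_B=(-0.6784,-13.5399) sweep=134.5638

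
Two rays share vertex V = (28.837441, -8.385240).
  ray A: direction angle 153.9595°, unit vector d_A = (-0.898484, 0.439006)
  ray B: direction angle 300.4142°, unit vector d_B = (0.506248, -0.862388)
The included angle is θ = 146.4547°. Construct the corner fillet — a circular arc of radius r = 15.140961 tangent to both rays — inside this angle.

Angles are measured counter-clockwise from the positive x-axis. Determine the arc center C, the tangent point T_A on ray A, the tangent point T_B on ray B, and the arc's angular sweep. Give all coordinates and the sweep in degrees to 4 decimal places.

center=(18.0903,-19.9858) T_A=(24.7373,-6.3819) T_B=(31.1477,-12.3207) sweep=33.5453

bisector direction at 227.1868° = (-0.679610,-0.733574)
center distance |VC| = r/sin(θ/2) = 15.140961/sin(73.2274°) = 15.813718
C = V + |VC|·bis = (18.0903,-19.9858)
T_A = V + ((C−V)·d_A)·d_A = V + 4.5634·d_A = (24.7373,-6.3819)
T_B = V + ((C−V)·d_B)·d_B = V + 4.5634·d_B = (31.1477,-12.3207)
sweep = 180° − θ = 33.5453°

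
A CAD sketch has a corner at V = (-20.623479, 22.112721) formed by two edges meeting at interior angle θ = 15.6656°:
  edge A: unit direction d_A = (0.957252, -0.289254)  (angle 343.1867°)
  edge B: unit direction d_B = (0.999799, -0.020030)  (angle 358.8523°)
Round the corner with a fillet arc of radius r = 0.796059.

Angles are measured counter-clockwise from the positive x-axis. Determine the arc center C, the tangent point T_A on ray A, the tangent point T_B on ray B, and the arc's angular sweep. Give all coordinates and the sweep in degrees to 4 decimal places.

bisector direction at 351.0195° = (0.987742,-0.156098)
center distance |VC| = r/sin(θ/2) = 0.796059/sin(7.8328°) = 5.841232
C = V + |VC|·bis = (-14.8539,21.2009)
T_A = V + ((C−V)·d_A)·d_A = V + 5.7867·d_A = (-15.0841,20.4389)
T_B = V + ((C−V)·d_B)·d_B = V + 5.7867·d_B = (-14.8379,21.9968)
sweep = 180° − θ = 164.3344°

center=(-14.8539,21.2009) T_A=(-15.0841,20.4389) T_B=(-14.8379,21.9968) sweep=164.3344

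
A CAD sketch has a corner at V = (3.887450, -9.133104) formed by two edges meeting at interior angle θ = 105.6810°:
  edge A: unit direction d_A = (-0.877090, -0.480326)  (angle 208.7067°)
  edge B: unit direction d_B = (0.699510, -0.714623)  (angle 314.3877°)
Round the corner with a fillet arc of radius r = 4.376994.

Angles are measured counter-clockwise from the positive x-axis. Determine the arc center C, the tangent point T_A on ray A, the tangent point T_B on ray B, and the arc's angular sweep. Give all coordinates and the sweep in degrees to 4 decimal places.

bisector direction at 261.5472° = (-0.146995,-0.989137)
center distance |VC| = r/sin(θ/2) = 4.376994/sin(52.8405°) = 5.492133
C = V + |VC|·bis = (3.0801,-14.5656)
T_A = V + ((C−V)·d_A)·d_A = V + 3.3174·d_A = (0.9778,-10.7266)
T_B = V + ((C−V)·d_B)·d_B = V + 3.3174·d_B = (6.2080,-11.5038)
sweep = 180° − θ = 74.3190°

center=(3.0801,-14.5656) T_A=(0.9778,-10.7266) T_B=(6.2080,-11.5038) sweep=74.3190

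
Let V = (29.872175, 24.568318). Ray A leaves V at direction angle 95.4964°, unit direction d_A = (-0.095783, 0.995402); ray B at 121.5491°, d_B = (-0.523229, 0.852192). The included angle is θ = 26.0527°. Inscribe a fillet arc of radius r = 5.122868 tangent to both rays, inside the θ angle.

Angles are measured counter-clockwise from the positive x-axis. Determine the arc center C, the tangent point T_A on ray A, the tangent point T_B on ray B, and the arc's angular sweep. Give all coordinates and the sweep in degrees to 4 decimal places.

center=(22.6519,46.1189) T_A=(27.7512,46.6096) T_B=(18.2863,43.4385) sweep=153.9473

bisector direction at 108.5227° = (-0.317681,0.948198)
center distance |VC| = r/sin(θ/2) = 5.122868/sin(13.0264°) = 22.727984
C = V + |VC|·bis = (22.6519,46.1189)
T_A = V + ((C−V)·d_A)·d_A = V + 22.1431·d_A = (27.7512,46.6096)
T_B = V + ((C−V)·d_B)·d_B = V + 22.1431·d_B = (18.2863,43.4385)
sweep = 180° − θ = 153.9473°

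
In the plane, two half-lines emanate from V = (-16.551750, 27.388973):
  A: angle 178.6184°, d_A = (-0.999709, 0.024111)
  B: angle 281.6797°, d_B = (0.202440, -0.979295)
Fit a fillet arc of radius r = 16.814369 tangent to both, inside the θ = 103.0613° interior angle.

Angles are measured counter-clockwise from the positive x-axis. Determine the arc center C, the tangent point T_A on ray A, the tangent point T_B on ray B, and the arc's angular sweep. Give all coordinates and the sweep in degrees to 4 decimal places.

bisector direction at 230.1491° = (-0.640793,-0.767714)
center distance |VC| = r/sin(θ/2) = 16.814369/sin(51.5307°) = 21.475907
C = V + |VC|·bis = (-30.3134,10.9016)
T_A = V + ((C−V)·d_A)·d_A = V + 13.3601·d_A = (-29.9079,27.7111)
T_B = V + ((C−V)·d_B)·d_B = V + 13.3601·d_B = (-13.8471,14.3055)
sweep = 180° − θ = 76.9387°

center=(-30.3134,10.9016) T_A=(-29.9079,27.7111) T_B=(-13.8471,14.3055) sweep=76.9387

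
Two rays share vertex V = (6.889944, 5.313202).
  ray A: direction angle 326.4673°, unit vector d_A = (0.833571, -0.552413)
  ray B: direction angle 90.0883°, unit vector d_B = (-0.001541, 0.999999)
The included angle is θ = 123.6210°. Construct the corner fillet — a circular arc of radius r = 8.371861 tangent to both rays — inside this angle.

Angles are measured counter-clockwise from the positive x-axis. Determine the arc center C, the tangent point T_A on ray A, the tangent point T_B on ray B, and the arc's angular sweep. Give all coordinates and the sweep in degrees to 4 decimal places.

center=(15.2549,9.8131) T_A=(10.6302,2.8345) T_B=(6.8830,9.8002) sweep=56.3790

bisector direction at 28.2778° = (0.880661,0.473747)
center distance |VC| = r/sin(θ/2) = 8.371861/sin(61.8105°) = 9.498475
C = V + |VC|·bis = (15.2549,9.8131)
T_A = V + ((C−V)·d_A)·d_A = V + 4.4870·d_A = (10.6302,2.8345)
T_B = V + ((C−V)·d_B)·d_B = V + 4.4870·d_B = (6.8830,9.8002)
sweep = 180° − θ = 56.3790°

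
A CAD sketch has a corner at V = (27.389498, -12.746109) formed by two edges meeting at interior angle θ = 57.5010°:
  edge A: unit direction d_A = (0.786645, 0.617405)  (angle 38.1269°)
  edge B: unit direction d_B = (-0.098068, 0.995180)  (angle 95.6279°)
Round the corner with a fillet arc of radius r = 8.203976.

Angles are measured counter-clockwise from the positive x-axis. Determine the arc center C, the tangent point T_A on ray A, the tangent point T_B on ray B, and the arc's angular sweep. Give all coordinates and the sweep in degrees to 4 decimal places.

center=(34.0875,2.9399) T_A=(39.1526,-3.5137) T_B=(25.9230,2.1354) sweep=122.4990

bisector direction at 66.8774° = (0.392700,0.919667)
center distance |VC| = r/sin(θ/2) = 8.203976/sin(28.7505°) = 17.056210
C = V + |VC|·bis = (34.0875,2.9399)
T_A = V + ((C−V)·d_A)·d_A = V + 14.9536·d_A = (39.1526,-3.5137)
T_B = V + ((C−V)·d_B)·d_B = V + 14.9536·d_B = (25.9230,2.1354)
sweep = 180° − θ = 122.4990°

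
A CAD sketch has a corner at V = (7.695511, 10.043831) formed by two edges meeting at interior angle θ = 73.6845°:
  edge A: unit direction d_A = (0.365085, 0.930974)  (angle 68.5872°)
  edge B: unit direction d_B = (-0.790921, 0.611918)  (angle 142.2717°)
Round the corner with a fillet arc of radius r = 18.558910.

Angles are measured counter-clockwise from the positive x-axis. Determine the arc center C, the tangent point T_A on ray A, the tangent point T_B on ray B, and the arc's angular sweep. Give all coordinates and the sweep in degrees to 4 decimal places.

bisector direction at 105.4294° = (-0.266052,0.963959)
center distance |VC| = r/sin(θ/2) = 18.558910/sin(36.8422°) = 30.951434
C = V + |VC|·bis = (-0.5392,39.8797)
T_A = V + ((C−V)·d_A)·d_A = V + 24.7701·d_A = (16.7387,33.1042)
T_B = V + ((C−V)·d_B)·d_B = V + 24.7701·d_B = (-11.8957,25.2011)
sweep = 180° − θ = 106.3155°

center=(-0.5392,39.8797) T_A=(16.7387,33.1042) T_B=(-11.8957,25.2011) sweep=106.3155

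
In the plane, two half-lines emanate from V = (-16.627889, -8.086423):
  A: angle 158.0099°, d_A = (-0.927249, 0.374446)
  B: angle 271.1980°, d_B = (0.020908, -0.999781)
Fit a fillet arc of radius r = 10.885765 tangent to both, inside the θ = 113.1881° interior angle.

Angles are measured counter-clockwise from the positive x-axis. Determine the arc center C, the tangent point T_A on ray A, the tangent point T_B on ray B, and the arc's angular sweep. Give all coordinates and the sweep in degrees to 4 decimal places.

bisector direction at 214.6039° = (-0.823097,-0.567900)
center distance |VC| = r/sin(θ/2) = 10.885765/sin(56.5941°) = 13.040113
C = V + |VC|·bis = (-27.3612,-15.4919)
T_A = V + ((C−V)·d_A)·d_A = V + 7.1795·d_A = (-23.2850,-5.3981)
T_B = V + ((C−V)·d_B)·d_B = V + 7.1795·d_B = (-16.4778,-15.2643)
sweep = 180° − θ = 66.8119°

center=(-27.3612,-15.4919) T_A=(-23.2850,-5.3981) T_B=(-16.4778,-15.2643) sweep=66.8119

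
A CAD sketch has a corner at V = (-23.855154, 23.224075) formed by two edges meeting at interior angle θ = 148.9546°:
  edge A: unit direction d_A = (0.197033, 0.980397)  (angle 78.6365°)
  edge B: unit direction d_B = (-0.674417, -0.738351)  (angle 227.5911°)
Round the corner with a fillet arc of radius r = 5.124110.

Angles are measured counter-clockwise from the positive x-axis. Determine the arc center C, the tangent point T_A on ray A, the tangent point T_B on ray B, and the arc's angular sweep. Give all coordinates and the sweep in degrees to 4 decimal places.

center=(-28.5984,25.6290) T_A=(-23.5747,24.6194) T_B=(-24.8150,22.1732) sweep=31.0454

bisector direction at 153.1138° = (-0.891906,0.452220)
center distance |VC| = r/sin(θ/2) = 5.124110/sin(74.4773°) = 5.318090
C = V + |VC|·bis = (-28.5984,25.6290)
T_A = V + ((C−V)·d_A)·d_A = V + 1.4232·d_A = (-23.5747,24.6194)
T_B = V + ((C−V)·d_B)·d_B = V + 1.4232·d_B = (-24.8150,22.1732)
sweep = 180° − θ = 31.0454°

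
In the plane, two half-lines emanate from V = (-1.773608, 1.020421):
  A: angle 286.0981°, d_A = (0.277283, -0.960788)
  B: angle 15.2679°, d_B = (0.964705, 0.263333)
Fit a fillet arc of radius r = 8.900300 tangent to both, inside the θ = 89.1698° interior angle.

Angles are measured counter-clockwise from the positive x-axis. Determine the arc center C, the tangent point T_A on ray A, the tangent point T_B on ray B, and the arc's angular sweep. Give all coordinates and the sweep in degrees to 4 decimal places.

center=(9.2816,-5.1878) T_A=(0.7303,-7.6557) T_B=(6.9379,3.3984) sweep=90.8302

bisector direction at 330.6830° = (0.871924,-0.489641)
center distance |VC| = r/sin(θ/2) = 8.900300/sin(44.5849°) = 12.679115
C = V + |VC|·bis = (9.2816,-5.1878)
T_A = V + ((C−V)·d_A)·d_A = V + 9.0302·d_A = (0.7303,-7.6557)
T_B = V + ((C−V)·d_B)·d_B = V + 9.0302·d_B = (6.9379,3.3984)
sweep = 180° − θ = 90.8302°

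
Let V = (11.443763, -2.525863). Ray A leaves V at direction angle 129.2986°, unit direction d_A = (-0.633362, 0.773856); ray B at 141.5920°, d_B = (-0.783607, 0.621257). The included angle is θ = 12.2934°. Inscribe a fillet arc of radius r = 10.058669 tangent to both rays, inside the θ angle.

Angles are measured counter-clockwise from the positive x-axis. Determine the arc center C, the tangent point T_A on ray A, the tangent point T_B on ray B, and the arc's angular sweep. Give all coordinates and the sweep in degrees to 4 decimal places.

center=(-55.4967,63.3821) T_A=(-47.7127,69.7529) T_B=(-61.7457,55.5000) sweep=167.7066

bisector direction at 135.4453° = (-0.712581,0.701590)
center distance |VC| = r/sin(θ/2) = 10.058669/sin(6.1467°) = 93.940854
C = V + |VC|·bis = (-55.4967,63.3821)
T_A = V + ((C−V)·d_A)·d_A = V + 93.4008·d_A = (-47.7127,69.7529)
T_B = V + ((C−V)·d_B)·d_B = V + 93.4008·d_B = (-61.7457,55.5000)
sweep = 180° − θ = 167.7066°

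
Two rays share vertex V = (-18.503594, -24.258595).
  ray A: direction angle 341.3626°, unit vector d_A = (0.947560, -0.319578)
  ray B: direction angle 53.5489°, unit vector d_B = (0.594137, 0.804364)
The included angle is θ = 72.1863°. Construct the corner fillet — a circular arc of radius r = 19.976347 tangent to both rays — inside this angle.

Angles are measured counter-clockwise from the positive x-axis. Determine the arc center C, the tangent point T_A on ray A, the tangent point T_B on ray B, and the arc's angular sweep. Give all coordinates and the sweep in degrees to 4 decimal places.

center=(13.8448,-14.0867) T_A=(7.4608,-33.0154) T_B=(-2.2235,-2.2180) sweep=107.8137

bisector direction at 17.4557° = (0.953949,0.299969)
center distance |VC| = r/sin(θ/2) = 19.976347/sin(36.0932°) = 33.909956
C = V + |VC|·bis = (13.8448,-14.0867)
T_A = V + ((C−V)·d_A)·d_A = V + 27.4013·d_A = (7.4608,-33.0154)
T_B = V + ((C−V)·d_B)·d_B = V + 27.4013·d_B = (-2.2235,-2.2180)
sweep = 180° − θ = 107.8137°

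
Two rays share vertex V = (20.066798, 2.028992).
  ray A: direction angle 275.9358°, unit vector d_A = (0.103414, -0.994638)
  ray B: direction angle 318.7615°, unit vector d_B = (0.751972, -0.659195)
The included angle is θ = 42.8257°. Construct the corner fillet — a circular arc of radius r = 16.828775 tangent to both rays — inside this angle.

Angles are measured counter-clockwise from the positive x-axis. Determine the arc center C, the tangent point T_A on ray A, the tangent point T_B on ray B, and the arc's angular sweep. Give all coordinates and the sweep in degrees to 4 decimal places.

center=(41.2432,-38.9142) T_A=(24.5047,-40.6546) T_B=(52.3367,-26.2595) sweep=137.1743

bisector direction at 297.3486° = (0.459404,-0.888227)
center distance |VC| = r/sin(θ/2) = 16.828775/sin(21.4128°) = 46.095424
C = V + |VC|·bis = (41.2432,-38.9142)
T_A = V + ((C−V)·d_A)·d_A = V + 42.9136·d_A = (24.5047,-40.6546)
T_B = V + ((C−V)·d_B)·d_B = V + 42.9136·d_B = (52.3367,-26.2595)
sweep = 180° − θ = 137.1743°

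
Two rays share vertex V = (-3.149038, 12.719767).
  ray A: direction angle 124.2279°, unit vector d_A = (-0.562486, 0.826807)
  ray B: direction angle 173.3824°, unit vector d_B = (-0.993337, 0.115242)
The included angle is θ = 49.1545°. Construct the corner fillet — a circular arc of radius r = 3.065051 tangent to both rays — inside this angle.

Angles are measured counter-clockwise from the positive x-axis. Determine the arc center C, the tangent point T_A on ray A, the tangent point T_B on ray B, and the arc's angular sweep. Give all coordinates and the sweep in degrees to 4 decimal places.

center=(-9.4528,16.5367) T_A=(-6.9186,18.2608) T_B=(-9.8061,13.4921) sweep=130.8455

bisector direction at 148.8051° = (-0.855411,0.517950)
center distance |VC| = r/sin(θ/2) = 3.065051/sin(24.5772°) = 7.369333
C = V + |VC|·bis = (-9.4528,16.5367)
T_A = V + ((C−V)·d_A)·d_A = V + 6.7017·d_A = (-6.9186,18.2608)
T_B = V + ((C−V)·d_B)·d_B = V + 6.7017·d_B = (-9.8061,13.4921)
sweep = 180° − θ = 130.8455°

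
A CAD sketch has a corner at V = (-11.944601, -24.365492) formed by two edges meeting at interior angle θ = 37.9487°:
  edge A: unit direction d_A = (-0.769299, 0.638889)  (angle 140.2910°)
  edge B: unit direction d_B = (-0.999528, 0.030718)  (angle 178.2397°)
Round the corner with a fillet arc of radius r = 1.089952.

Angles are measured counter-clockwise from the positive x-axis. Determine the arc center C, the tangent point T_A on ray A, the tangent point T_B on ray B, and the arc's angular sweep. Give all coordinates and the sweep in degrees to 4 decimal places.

bisector direction at 159.2654° = (-0.935230,0.354040)
center distance |VC| = r/sin(θ/2) = 1.089952/sin(18.9744°) = 3.352205
C = V + |VC|·bis = (-15.0797,-23.1787)
T_A = V + ((C−V)·d_A)·d_A = V + 3.1701·d_A = (-14.3833,-22.3402)
T_B = V + ((C−V)·d_B)·d_B = V + 3.1701·d_B = (-15.1132,-24.2681)
sweep = 180° − θ = 142.0513°

center=(-15.0797,-23.1787) T_A=(-14.3833,-22.3402) T_B=(-15.1132,-24.2681) sweep=142.0513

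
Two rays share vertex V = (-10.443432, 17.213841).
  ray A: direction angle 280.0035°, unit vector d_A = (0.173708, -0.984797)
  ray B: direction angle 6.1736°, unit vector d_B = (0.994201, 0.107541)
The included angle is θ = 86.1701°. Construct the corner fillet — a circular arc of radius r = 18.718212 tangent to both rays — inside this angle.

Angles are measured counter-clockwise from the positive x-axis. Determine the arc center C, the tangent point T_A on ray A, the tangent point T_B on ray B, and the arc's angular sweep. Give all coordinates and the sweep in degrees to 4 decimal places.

bisector direction at 323.0885° = (0.799565,-0.600580)
center distance |VC| = r/sin(θ/2) = 18.718212/sin(43.0851°) = 27.402535
C = V + |VC|·bis = (11.4667,0.7564)
T_A = V + ((C−V)·d_A)·d_A = V + 20.0132·d_A = (-6.9670,-2.4951)
T_B = V + ((C−V)·d_B)·d_B = V + 20.0132·d_B = (9.4537,19.3661)
sweep = 180° − θ = 93.8299°

center=(11.4667,0.7564) T_A=(-6.9670,-2.4951) T_B=(9.4537,19.3661) sweep=93.8299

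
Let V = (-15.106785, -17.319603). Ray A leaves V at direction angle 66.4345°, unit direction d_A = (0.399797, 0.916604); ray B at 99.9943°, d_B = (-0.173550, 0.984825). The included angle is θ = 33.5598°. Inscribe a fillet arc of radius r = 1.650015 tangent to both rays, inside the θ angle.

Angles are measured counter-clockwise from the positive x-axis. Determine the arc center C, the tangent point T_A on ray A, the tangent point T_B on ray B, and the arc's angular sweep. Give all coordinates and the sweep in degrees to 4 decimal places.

center=(-14.4315,-11.6442) T_A=(-12.9191,-12.3039) T_B=(-16.0565,-11.9306) sweep=146.4402

bisector direction at 83.2144° = (0.118154,0.992995)
center distance |VC| = r/sin(θ/2) = 1.650015/sin(16.7799°) = 5.715408
C = V + |VC|·bis = (-14.4315,-11.6442)
T_A = V + ((C−V)·d_A)·d_A = V + 5.4721·d_A = (-12.9191,-12.3039)
T_B = V + ((C−V)·d_B)·d_B = V + 5.4721·d_B = (-16.0565,-11.9306)
sweep = 180° − θ = 146.4402°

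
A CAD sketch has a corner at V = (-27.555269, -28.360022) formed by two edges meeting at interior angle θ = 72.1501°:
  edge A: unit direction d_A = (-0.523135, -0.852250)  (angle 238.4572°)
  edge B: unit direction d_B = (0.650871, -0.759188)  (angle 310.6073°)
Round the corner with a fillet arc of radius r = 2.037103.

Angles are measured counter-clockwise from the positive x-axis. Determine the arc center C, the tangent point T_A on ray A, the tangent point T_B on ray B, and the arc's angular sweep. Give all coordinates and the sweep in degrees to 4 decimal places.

bisector direction at 274.5323° = (0.079020,-0.996873)
center distance |VC| = r/sin(θ/2) = 2.037103/sin(36.0750°) = 3.459493
C = V + |VC|·bis = (-27.2819,-31.8087)
T_A = V + ((C−V)·d_A)·d_A = V + 2.7961·d_A = (-29.0180,-30.7430)
T_B = V + ((C−V)·d_B)·d_B = V + 2.7961·d_B = (-25.7354,-30.4828)
sweep = 180° − θ = 107.8499°

center=(-27.2819,-31.8087) T_A=(-29.0180,-30.7430) T_B=(-25.7354,-30.4828) sweep=107.8499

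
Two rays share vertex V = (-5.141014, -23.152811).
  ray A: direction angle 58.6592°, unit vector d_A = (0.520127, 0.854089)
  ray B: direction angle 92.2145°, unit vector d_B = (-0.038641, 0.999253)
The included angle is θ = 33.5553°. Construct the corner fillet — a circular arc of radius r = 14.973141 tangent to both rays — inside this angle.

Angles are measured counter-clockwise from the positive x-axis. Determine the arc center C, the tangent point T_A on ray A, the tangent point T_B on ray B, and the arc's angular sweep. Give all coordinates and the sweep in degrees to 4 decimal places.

bisector direction at 75.4369° = (0.251447,0.967871)
center distance |VC| = r/sin(θ/2) = 14.973141/sin(16.7777°) = 51.871499
C = V + |VC|·bis = (7.9019,27.0521)
T_A = V + ((C−V)·d_A)·d_A = V + 49.6634·d_A = (20.6903,19.2642)
T_B = V + ((C−V)·d_B)·d_B = V + 49.6634·d_B = (-7.0600,26.4735)
sweep = 180° − θ = 146.4447°

center=(7.9019,27.0521) T_A=(20.6903,19.2642) T_B=(-7.0600,26.4735) sweep=146.4447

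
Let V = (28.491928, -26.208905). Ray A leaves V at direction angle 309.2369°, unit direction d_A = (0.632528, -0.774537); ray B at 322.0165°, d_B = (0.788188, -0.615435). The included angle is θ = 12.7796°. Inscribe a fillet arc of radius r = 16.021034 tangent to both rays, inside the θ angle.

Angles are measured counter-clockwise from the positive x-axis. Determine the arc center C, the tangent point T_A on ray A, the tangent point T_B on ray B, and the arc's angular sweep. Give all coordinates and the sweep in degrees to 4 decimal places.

center=(131.3907,-126.8809) T_A=(118.9818,-137.0147) T_B=(141.2506,-114.2534) sweep=167.2204

bisector direction at 315.6267° = (0.714799,-0.699330)
center distance |VC| = r/sin(θ/2) = 16.021034/sin(6.3898°) = 143.954926
C = V + |VC|·bis = (131.3907,-126.8809)
T_A = V + ((C−V)·d_A)·d_A = V + 143.0606·d_A = (118.9818,-137.0147)
T_B = V + ((C−V)·d_B)·d_B = V + 143.0606·d_B = (141.2506,-114.2534)
sweep = 180° − θ = 167.2204°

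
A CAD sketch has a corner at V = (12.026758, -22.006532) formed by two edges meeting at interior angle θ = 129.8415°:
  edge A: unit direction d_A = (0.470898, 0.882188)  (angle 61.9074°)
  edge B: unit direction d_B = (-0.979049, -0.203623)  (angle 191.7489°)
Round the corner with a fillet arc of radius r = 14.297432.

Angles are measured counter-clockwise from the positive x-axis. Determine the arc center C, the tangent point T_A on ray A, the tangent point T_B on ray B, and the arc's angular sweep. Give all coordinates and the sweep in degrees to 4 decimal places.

center=(2.5646,-9.3711) T_A=(15.1776,-16.1037) T_B=(5.4758,-23.3690) sweep=50.1585

bisector direction at 126.8282° = (-0.599417,0.800437)
center distance |VC| = r/sin(θ/2) = 14.297432/sin(64.9207°) = 15.785667
C = V + |VC|·bis = (2.5646,-9.3711)
T_A = V + ((C−V)·d_A)·d_A = V + 6.6911·d_A = (15.1776,-16.1037)
T_B = V + ((C−V)·d_B)·d_B = V + 6.6911·d_B = (5.4758,-23.3690)
sweep = 180° − θ = 50.1585°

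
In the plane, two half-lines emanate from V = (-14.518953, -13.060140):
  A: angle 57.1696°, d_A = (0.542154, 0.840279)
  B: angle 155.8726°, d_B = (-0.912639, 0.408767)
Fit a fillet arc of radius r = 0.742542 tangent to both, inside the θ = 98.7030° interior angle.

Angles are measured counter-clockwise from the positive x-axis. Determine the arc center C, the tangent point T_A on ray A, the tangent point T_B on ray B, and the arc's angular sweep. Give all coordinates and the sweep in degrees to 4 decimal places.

center=(-14.7973,-12.1219) T_A=(-14.1733,-12.5244) T_B=(-15.1008,-12.7995) sweep=81.2970

bisector direction at 106.5211° = (-0.284368,0.958715)
center distance |VC| = r/sin(θ/2) = 0.742542/sin(49.3515°) = 0.978677
C = V + |VC|·bis = (-14.7973,-12.1219)
T_A = V + ((C−V)·d_A)·d_A = V + 0.6375·d_A = (-14.1733,-12.5244)
T_B = V + ((C−V)·d_B)·d_B = V + 0.6375·d_B = (-15.1008,-12.7995)
sweep = 180° − θ = 81.2970°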